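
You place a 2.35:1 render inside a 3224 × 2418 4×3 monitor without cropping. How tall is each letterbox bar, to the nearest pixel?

523 px

2.35:1 is wider than 4×3, so it spans the full width.
That makes the image 1371.91 px tall (3224 / 2.350).
Black = 2418 − 1371.91 = 1046.09 px, or 523.04 per bar.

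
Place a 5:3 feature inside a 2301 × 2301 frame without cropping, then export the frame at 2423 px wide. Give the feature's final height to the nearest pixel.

1454 px

At 2301×2301 the feature is width-limited, so height = 2301 × 3/5 ≈ 1380.60 px.
Resizing to 2423 px wide multiplies everything by 1.0530: 1380.60 → 1453.80 px.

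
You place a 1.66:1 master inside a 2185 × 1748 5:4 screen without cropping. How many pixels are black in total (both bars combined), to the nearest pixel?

1.66:1 is wider than 5:4, so it spans the full width.
The master is 2185 / 1.660 ≈ 1316.2651 px tall.
1748 − 1316.2651 = 431.7349 px of bars.
Bar area = 431.7349 × 2185 ≈ 943341 px.

943341 pixels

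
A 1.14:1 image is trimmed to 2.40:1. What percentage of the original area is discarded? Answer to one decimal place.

The width stays; only height is cut (since 2.40:1 is wider than 1.14:1).
(1.140)/(2.400) ≈ 0.475 of the area survives, leaving 52.50% discarded.

52.5%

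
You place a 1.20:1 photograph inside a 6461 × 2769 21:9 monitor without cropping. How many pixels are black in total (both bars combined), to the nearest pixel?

8689676 pixels

Since 1.200 < 2.333, the photograph is height-limited.
The photograph is 2769 × 1.200 ≈ 3322.8000 px wide.
Leftover width: 6461 − 3322.8000 = 3138.2000 px.
Bar area = 3138.2000 × 2769 ≈ 8689676 px.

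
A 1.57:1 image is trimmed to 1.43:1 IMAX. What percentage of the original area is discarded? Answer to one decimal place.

8.9%

Going from 1.57:1 to 1.43:1 IMAX means cutting width while keeping height.
Fraction kept = (1.430)/(1.570) ≈ 91.08%, so 8.92% is lost.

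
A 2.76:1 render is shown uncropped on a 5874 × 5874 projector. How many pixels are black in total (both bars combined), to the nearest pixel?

2.76:1 is wider than 1:1, so it spans the full width.
Content height = 5874 / 2.760 ≈ 2128.2609 px.
Leftover height: 5874 − 2128.2609 = 3745.7391 px.
Across the 5874-px span: 3745.7391 × 5874 ≈ 22002472 px.

22002472 pixels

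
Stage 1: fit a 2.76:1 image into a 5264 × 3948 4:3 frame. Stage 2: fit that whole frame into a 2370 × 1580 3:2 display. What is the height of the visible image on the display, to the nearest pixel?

763 px

First fit — 2.76:1 into 5264×3948 spans the width: 5264.00 × 1907.25.
The 4:3 canvas is height-limited in 2370×1580, giving 2106.67 × 1580.00; scale factor 0.4002.
So the image's height is 1907.25 × 0.4002 ≈ 763.29.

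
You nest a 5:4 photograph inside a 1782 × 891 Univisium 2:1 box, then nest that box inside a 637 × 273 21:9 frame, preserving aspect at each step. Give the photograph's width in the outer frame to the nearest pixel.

Inside the 1782×891 canvas the photograph is height-limited at 1113.75 × 891.00.
The Univisium 2:1 canvas is height-limited in 637×273, giving 546.00 × 273.00; scale factor 0.3064.
So the photograph's width is 1113.75 × 0.3064 ≈ 341.25.

341 px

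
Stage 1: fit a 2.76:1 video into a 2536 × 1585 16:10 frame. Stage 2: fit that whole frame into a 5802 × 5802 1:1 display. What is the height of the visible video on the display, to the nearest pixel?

2.76:1 in 2536×1585: fills the width, so the video is 2536.00 × 918.84.
16:10 in 5802×5802: fills the width, so the intermediate becomes 5802.00 × 3626.25 — a scale of ×2.2879.
Applying the same ×2.2879: 918.84 → 2102.17.

2102 px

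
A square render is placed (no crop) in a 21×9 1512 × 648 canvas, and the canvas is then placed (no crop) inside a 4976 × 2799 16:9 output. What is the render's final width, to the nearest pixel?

Inside the 1512×648 canvas the render is height-limited at 648.00 × 648.00.
Second fit — the 21×9 canvas into 4976×2799 spans the width: 4976.00 × 2132.57 (×3.2910 from 1512×648).
Applying the same ×3.2910: 648.00 → 2132.57.

2133 px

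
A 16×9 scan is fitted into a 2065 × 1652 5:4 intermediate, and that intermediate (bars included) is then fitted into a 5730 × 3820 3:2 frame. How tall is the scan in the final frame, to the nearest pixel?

16×9 in 2065×1652: fills the width, so the scan is 2065.00 × 1161.56.
Second fit — the 5:4 canvas into 5730×3820 spans the height: 4775.00 × 3820.00 (×2.3123 from 2065×1652).
Applying the same ×2.3123: 1161.56 → 2685.94.

2686 px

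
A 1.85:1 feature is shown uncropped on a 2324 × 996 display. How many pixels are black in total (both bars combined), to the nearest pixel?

1.85:1 is narrower than 21×9, so it spans the full height.
That makes the image 1842.6000 px wide (996 × 1.850).
Leftover width: 2324 − 1842.6000 = 481.4000 px.
Across the 996-px span: 481.4000 × 996 ≈ 479474 px.

479474 pixels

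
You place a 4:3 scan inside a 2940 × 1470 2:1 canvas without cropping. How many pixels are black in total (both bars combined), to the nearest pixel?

Since 1.333 < 2.000, the scan is height-limited.
The scan is 1470 × 4/3 ≈ 1960.0000 px wide.
2940 − 1960.0000 = 980.0000 px of bars.
That's 980.0000 × 1470 ≈ 1440600 black pixels.

1440600 pixels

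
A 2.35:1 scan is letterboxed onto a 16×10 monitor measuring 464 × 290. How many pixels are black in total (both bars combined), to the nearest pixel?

42945 pixels

Since 2.350 > 1.600, the scan is width-limited.
The scan is 464 / 2.350 ≈ 197.4468 px tall.
290 − 197.4468 = 92.5532 px of bars.
That's 92.5532 × 464 ≈ 42945 black pixels.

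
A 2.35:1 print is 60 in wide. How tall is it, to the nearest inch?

26 in

60 / 2.350 = 25.53.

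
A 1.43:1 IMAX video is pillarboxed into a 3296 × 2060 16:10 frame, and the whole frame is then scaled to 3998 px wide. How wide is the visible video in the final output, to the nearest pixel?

3573 px

In the 3296×2060 frame the video fills the height: width = 2060 × 1.430 ≈ 2945.80 px.
Resizing to 3998 px wide multiplies everything by 1.2130: 2945.80 → 3573.21 px.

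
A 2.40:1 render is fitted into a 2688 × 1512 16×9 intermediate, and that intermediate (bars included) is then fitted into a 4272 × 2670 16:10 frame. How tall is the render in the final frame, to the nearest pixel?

First fit — 2.40:1 into 2688×1512 spans the width: 2688.00 × 1120.00.
16×9 in 4272×2670: fills the width, so the intermediate becomes 4272.00 × 2403.00 — a scale of ×1.5893.
The render scales with it: height 1120.00 × 1.5893 ≈ 1780.00.

1780 px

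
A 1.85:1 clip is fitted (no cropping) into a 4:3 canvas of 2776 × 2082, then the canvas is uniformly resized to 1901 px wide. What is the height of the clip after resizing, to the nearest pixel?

1028 px

In the 2776×2082 frame the clip fills the width: height = 2776 / 1.850 ≈ 1500.54 px.
The frame scales by 1901/2776 = 0.6848; 1500.54 × 0.6848 ≈ 1027.57 px.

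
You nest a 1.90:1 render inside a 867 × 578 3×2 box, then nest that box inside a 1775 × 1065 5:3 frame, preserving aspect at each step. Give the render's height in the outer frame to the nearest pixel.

841 px

Inside the 867×578 canvas the render is width-limited at 867.00 × 456.32.
The 3×2 canvas is height-limited in 1775×1065, giving 1597.50 × 1065.00; scale factor 1.8426.
Applying the same ×1.8426: 456.32 → 840.79.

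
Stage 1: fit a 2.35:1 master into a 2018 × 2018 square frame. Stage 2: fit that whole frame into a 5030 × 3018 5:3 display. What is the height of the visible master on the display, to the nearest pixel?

2.35:1 in 2018×2018: fills the width, so the master is 2018.00 × 858.72.
The square canvas is height-limited in 5030×3018, giving 3018.00 × 3018.00; scale factor 1.4955.
The master scales with it: height 858.72 × 1.4955 ≈ 1284.26.

1284 px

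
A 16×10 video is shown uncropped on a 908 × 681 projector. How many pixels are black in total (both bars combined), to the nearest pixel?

16×10 (1.600) > 4:3 (1.333), so the video fills the width.
The video is 908 × 10/16 ≈ 567.5000 px tall.
681 − 567.5000 = 113.5000 px of bars.
Bar area = 113.5000 × 908 ≈ 103058 px.

103058 pixels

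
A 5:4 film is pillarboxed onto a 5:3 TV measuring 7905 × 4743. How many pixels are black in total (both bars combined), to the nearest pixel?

5:4 (1.250) < 5:3 (1.667), so the film fills the height.
Content width = 4743 × 5/4 ≈ 5928.7500 px.
Leftover width: 7905 − 5928.7500 = 1976.2500 px.
That's 1976.2500 × 4743 ≈ 9373354 black pixels.

9373354 pixels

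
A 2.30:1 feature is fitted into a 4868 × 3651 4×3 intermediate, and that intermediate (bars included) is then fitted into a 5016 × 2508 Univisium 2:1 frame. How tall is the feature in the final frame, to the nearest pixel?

1454 px

First fit — 2.30:1 into 4868×3651 spans the width: 4868.00 × 2116.52.
The 4×3 canvas is height-limited in 5016×2508, giving 3344.00 × 2508.00; scale factor 0.6869.
So the feature's height is 2116.52 × 0.6869 ≈ 1453.91.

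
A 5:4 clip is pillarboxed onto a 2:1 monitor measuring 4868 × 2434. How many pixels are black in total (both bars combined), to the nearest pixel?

5:4 (1.250) < 2:1 (2.000), so the clip fills the height.
The clip is 2434 × 5/4 ≈ 3042.5000 px wide.
Leftover width: 4868 − 3042.5000 = 1825.5000 px.
Across the 2434-px span: 1825.5000 × 2434 ≈ 4443267 px.

4443267 pixels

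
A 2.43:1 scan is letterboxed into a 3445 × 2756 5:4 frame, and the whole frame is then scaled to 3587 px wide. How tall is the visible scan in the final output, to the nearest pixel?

At 3445×2756 the scan is width-limited, so height = 3445 / 2.430 ≈ 1417.70 px.
Scaling 3445 → 3587 is ×1.0412, so the height becomes 1417.70 × 1.0412 ≈ 1476.13 px.

1476 px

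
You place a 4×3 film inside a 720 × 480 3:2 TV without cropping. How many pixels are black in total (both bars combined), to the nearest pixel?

4×3 (1.333) < 3:2 (1.500), so the film fills the height.
The film is 480 × 4/3 ≈ 640.0000 px wide.
720 − 640.0000 = 80.0000 px of bars.
Bar area = 80.0000 × 480 ≈ 38400 px.

38400 pixels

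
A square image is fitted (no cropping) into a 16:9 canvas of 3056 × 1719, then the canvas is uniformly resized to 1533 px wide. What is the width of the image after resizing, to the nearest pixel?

862 px

Fitted into 3056×1719, the image spans the height; its width is 1719 × 1/1 ≈ 1719.00 px.
Scaling 3056 → 1533 is ×0.5016, so the width becomes 1719.00 × 0.5016 ≈ 862.31 px.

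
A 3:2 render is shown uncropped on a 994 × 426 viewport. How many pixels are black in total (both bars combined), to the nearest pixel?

151230 pixels

Since 1.500 < 2.333, the render is height-limited.
The render is 426 × 3/2 ≈ 639.0000 px wide.
Leftover width: 994 − 639.0000 = 355.0000 px.
Bar area = 355.0000 × 426 ≈ 151230 px.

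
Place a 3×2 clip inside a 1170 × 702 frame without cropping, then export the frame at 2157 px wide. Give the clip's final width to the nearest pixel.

Fitted into 1170×702, the clip spans the height; its width is 702 × 3/2 ≈ 1053.00 px.
Scaling 1170 → 2157 is ×1.8436, so the width becomes 1053.00 × 1.8436 ≈ 1941.30 px.

1941 px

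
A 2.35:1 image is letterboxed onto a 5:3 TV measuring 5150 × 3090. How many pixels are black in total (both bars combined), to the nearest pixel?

Since 2.350 > 1.667, the image is width-limited.
That makes the image 2191.4894 px tall (5150 / 2.350).
Leftover height: 3090 − 2191.4894 = 898.5106 px.
Across the 5150-px span: 898.5106 × 5150 ≈ 4627330 px.

4627330 pixels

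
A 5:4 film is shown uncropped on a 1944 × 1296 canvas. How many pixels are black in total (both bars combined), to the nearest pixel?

419904 pixels

Since 1.250 < 1.500, the film is height-limited.
That makes the image 1620.0000 px wide (1296 × 5/4).
Leftover width: 1944 − 1620.0000 = 324.0000 px.
Across the 1296-px span: 324.0000 × 1296 ≈ 419904 px.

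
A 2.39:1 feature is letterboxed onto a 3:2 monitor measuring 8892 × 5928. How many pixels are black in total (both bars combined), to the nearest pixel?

19629071 pixels

2.39:1 (2.390) > 3:2 (1.500), so the feature fills the width.
That makes the image 3720.5021 px tall (8892 / 2.390).
5928 − 3720.5021 = 2207.4979 px of bars.
That's 2207.4979 × 8892 ≈ 19629071 black pixels.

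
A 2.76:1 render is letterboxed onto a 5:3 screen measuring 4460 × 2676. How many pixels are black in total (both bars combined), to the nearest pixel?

2.76:1 is wider than 5:3, so it spans the full width.
That makes the image 1615.9420 px tall (4460 / 2.760).
Black = 2676 − 1615.9420 = 1060.0580 px.
Across the 4460-px span: 1060.0580 × 4460 ≈ 4727859 px.

4727859 pixels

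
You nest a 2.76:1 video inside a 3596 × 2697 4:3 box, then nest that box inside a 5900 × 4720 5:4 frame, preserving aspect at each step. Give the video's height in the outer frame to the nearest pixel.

Inside the 3596×2697 canvas the video is width-limited at 3596.00 × 1302.90.
4:3 in 5900×4720: fills the width, so the intermediate becomes 5900.00 × 4425.00 — a scale of ×1.6407.
The video scales with it: height 1302.90 × 1.6407 ≈ 2137.68.

2138 px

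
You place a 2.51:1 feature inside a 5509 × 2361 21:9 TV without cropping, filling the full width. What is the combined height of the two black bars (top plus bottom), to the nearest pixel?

The feature is 5509 / 2.510 ≈ 2194.82 px tall.
Leftover height: 2361 − 2194.82 = 166.18 px.

166 px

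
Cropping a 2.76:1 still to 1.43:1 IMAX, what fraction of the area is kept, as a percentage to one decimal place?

1.43:1 IMAX is narrower than 2.76:1, so the crop keeps the full height and trims the width.
Area ratio = (1.430)/(2.760) = 51.81% retained.

51.8%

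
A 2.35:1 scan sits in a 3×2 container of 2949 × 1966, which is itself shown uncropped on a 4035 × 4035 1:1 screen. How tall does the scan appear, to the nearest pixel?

1717 px

Inside the 2949×1966 canvas the scan is width-limited at 2949.00 × 1254.89.
Second fit — the 3×2 canvas into 4035×4035 spans the width: 4035.00 × 2690.00 (×1.3683 from 2949×1966).
The scan scales with it: height 1254.89 × 1.3683 ≈ 1717.02.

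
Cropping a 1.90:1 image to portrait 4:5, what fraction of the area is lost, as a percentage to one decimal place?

57.9%

Going from 1.90:1 to portrait 4:5 means cutting width while keeping height.
Fraction kept = (0.800)/(1.900) ≈ 42.11%, so 57.89% is lost.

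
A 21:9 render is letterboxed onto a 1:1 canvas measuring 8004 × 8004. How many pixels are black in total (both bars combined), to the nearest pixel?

21:9 (2.333) > 1:1 (1.000), so the render fills the width.
The render is 8004 × 9/21 ≈ 3430.2857 px tall.
8004 − 3430.2857 = 4573.7143 px of bars.
Across the 8004-px span: 4573.7143 × 8004 ≈ 36608009 px.

36608009 pixels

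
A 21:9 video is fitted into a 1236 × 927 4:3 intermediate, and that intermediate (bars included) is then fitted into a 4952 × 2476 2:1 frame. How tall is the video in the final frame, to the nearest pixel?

1415 px

First fit — 21:9 into 1236×927 spans the width: 1236.00 × 529.71.
Second fit — the 4:3 canvas into 4952×2476 spans the height: 3301.33 × 2476.00 (×2.6710 from 1236×927).
Applying the same ×2.6710: 529.71 → 1414.86.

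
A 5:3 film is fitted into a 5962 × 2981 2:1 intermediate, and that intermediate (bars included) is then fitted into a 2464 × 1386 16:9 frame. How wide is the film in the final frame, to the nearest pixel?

2053 px

Inside the 5962×2981 canvas the film is height-limited at 4968.33 × 2981.00.
The 2:1 canvas is width-limited in 2464×1386, giving 2464.00 × 1232.00; scale factor 0.4133.
So the film's width is 4968.33 × 0.4133 ≈ 2053.33.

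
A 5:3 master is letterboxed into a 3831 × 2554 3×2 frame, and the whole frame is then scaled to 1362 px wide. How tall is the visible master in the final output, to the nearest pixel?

817 px

Fitted into 3831×2554, the master spans the width; its height is 3831 × 3/5 ≈ 2298.60 px.
Scaling 3831 → 1362 is ×0.3555, so the height becomes 2298.60 × 0.3555 ≈ 817.20 px.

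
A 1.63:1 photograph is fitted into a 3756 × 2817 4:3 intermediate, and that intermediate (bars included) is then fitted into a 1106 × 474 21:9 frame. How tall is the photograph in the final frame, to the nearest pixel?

First fit — 1.63:1 into 3756×2817 spans the width: 3756.00 × 2304.29.
4:3 in 1106×474: fills the height, so the intermediate becomes 632.00 × 474.00 — a scale of ×0.1683.
Applying the same ×0.1683: 2304.29 → 387.73.

388 px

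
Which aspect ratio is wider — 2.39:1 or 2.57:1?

2.39 and 2.57; 2.57 > 2.39.

2.57:1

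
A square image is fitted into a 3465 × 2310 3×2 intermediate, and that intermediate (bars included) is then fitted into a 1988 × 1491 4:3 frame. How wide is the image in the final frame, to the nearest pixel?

1325 px

First fit — square into 3465×2310 spans the height: 2310.00 × 2310.00.
3×2 in 1988×1491: fills the width, so the intermediate becomes 1988.00 × 1325.33 — a scale of ×0.5737.
So the image's width is 2310.00 × 0.5737 ≈ 1325.33.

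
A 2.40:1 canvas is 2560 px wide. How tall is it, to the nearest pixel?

2560 / 2.400 = 1066.67.

1067 px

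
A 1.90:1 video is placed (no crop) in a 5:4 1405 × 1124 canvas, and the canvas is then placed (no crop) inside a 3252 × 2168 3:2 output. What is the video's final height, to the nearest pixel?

Inside the 1405×1124 canvas the video is width-limited at 1405.00 × 739.47.
Second fit — the 5:4 canvas into 3252×2168 spans the height: 2710.00 × 2168.00 (×1.9288 from 1405×1124).
Applying the same ×1.9288: 739.47 → 1426.32.

1426 px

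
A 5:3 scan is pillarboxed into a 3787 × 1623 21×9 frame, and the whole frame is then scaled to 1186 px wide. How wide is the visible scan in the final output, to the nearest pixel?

In the 3787×1623 frame the scan fills the height: width = 1623 × 5/3 ≈ 2705.00 px.
Scaling 3787 → 1186 is ×0.3132, so the width becomes 2705.00 × 0.3132 ≈ 847.14 px.

847 px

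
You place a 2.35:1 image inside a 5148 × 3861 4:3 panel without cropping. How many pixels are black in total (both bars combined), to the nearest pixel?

2.35:1 (2.350) > 4:3 (1.333), so the image fills the width.
That makes the image 2190.6383 px tall (5148 / 2.350).
Black = 3861 − 2190.6383 = 1670.3617 px.
Across the 5148-px span: 1670.3617 × 5148 ≈ 8599022 px.

8599022 pixels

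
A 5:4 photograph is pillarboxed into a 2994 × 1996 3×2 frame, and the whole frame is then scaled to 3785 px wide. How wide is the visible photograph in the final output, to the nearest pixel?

Fitted into 2994×1996, the photograph spans the height; its width is 1996 × 5/4 ≈ 2495.00 px.
The frame scales by 3785/2994 = 1.2642; 2495.00 × 1.2642 ≈ 3154.17 px.

3154 px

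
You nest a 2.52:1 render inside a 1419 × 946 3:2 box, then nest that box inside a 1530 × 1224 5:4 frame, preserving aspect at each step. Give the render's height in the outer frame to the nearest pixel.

607 px

First fit — 2.52:1 into 1419×946 spans the width: 1419.00 × 563.10.
The 3:2 canvas is width-limited in 1530×1224, giving 1530.00 × 1020.00; scale factor 1.0782.
So the render's height is 563.10 × 1.0782 ≈ 607.14.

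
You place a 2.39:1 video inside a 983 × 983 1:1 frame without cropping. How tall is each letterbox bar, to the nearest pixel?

2.39:1 (2.390) > 1:1 (1.000), so the video fills the width.
That makes the image 411.30 px tall (983 / 2.390).
Leftover height: 983 − 411.30 = 571.70 px → 285.85 each side.

286 px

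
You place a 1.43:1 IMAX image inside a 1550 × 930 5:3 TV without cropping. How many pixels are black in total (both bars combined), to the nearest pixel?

Since 1.430 < 1.667, the image is height-limited.
That makes the image 1329.9000 px wide (930 × 1.430).
Leftover width: 1550 − 1329.9000 = 220.1000 px.
That's 220.1000 × 930 ≈ 204693 black pixels.

204693 pixels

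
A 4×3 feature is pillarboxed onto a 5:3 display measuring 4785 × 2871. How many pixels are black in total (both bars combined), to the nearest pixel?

4×3 is narrower than 5:3, so it spans the full height.
Content width = 2871 × 4/3 ≈ 3828.0000 px.
Leftover width: 4785 − 3828.0000 = 957.0000 px.
Bar area = 957.0000 × 2871 ≈ 2747547 px.

2747547 pixels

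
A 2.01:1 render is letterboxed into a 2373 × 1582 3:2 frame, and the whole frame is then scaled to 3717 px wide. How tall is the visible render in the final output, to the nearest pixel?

At 2373×1582 the render is width-limited, so height = 2373 / 2.010 ≈ 1180.60 px.
Resizing to 3717 px wide multiplies everything by 1.5664: 1180.60 → 1849.25 px.

1849 px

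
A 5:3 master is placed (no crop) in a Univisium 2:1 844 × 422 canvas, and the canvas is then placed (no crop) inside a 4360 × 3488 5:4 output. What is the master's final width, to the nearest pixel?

5:3 in 844×422: fills the height, so the master is 703.33 × 422.00.
The Univisium 2:1 canvas is width-limited in 4360×3488, giving 4360.00 × 2180.00; scale factor 5.1659.
Applying the same ×5.1659: 703.33 → 3633.33.

3633 px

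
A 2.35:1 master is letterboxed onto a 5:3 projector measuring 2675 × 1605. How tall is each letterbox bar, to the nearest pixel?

233 px

2.35:1 is wider than 5:3, so it spans the full width.
That makes the image 1138.30 px tall (2675 / 2.350).
Black = 1605 − 1138.30 = 466.70 px, or 233.35 per bar.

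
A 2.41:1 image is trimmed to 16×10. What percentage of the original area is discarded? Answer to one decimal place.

16×10 is narrower than 2.41:1, so the crop keeps the full height and trims the width.
(1.600)/(2.410) ≈ 0.664 of the area survives, leaving 33.61% discarded.

33.6%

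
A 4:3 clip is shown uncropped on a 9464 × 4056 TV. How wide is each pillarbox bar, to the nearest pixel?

Since 1.333 < 2.333, the clip is height-limited.
That makes the image 5408.00 px wide (4056 × 4/3).
Black = 9464 − 5408.00 = 4056.00 px, or 2028.00 per bar.

2028 px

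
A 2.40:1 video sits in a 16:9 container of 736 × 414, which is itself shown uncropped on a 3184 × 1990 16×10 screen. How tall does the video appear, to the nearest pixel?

2.40:1 in 736×414: fills the width, so the video is 736.00 × 306.67.
The 16:9 canvas is width-limited in 3184×1990, giving 3184.00 × 1791.00; scale factor 4.3261.
Applying the same ×4.3261: 306.67 → 1326.67.

1327 px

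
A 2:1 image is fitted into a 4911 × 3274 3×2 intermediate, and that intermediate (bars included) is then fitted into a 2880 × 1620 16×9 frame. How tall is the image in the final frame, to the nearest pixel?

1215 px

2:1 in 4911×3274: fills the width, so the image is 4911.00 × 2455.50.
Second fit — the 3×2 canvas into 2880×1620 spans the height: 2430.00 × 1620.00 (×0.4948 from 4911×3274).
The image scales with it: height 2455.50 × 0.4948 ≈ 1215.00.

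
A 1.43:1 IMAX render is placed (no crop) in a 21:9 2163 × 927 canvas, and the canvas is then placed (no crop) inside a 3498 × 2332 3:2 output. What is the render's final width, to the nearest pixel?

2144 px

1.43:1 IMAX in 2163×927: fills the height, so the render is 1325.61 × 927.00.
21:9 in 3498×2332: fills the width, so the intermediate becomes 3498.00 × 1499.14 — a scale of ×1.6172.
Applying the same ×1.6172: 1325.61 → 2143.77.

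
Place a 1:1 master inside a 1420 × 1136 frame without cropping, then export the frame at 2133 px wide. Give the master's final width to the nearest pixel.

Fitted into 1420×1136, the master spans the height; its width is 1136 × 1/1 ≈ 1136.00 px.
The frame scales by 2133/1420 = 1.5021; 1136.00 × 1.5021 ≈ 1706.40 px.

1706 px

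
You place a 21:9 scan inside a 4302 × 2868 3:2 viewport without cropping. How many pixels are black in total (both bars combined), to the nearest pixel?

4406477 pixels

21:9 is wider than 3:2, so it spans the full width.
That makes the image 1843.7143 px tall (4302 × 9/21).
2868 − 1843.7143 = 1024.2857 px of bars.
Across the 4302-px span: 1024.2857 × 4302 ≈ 4406477 px.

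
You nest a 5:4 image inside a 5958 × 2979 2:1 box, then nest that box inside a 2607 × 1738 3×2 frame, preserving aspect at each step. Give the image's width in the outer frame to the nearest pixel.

Inside the 5958×2979 canvas the image is height-limited at 3723.75 × 2979.00.
2:1 in 2607×1738: fills the width, so the intermediate becomes 2607.00 × 1303.50 — a scale of ×0.4376.
The image scales with it: width 3723.75 × 0.4376 ≈ 1629.38.

1629 px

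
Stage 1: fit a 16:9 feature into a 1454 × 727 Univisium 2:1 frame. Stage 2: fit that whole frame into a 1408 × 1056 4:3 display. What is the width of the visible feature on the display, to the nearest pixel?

16:9 in 1454×727: fills the height, so the feature is 1292.44 × 727.00.
The Univisium 2:1 canvas is width-limited in 1408×1056, giving 1408.00 × 704.00; scale factor 0.9684.
The feature scales with it: width 1292.44 × 0.9684 ≈ 1251.56.

1252 px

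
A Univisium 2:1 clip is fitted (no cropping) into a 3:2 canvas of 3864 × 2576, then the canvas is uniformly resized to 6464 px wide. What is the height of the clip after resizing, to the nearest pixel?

3232 px

In the 3864×2576 frame the clip fills the width: height = 3864 × 1/2 ≈ 1932.00 px.
The frame scales by 6464/3864 = 1.6729; 1932.00 × 1.6729 ≈ 3232.00 px.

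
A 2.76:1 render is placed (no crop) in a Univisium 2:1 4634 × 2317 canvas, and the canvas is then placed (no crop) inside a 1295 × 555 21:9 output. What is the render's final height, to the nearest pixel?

First fit — 2.76:1 into 4634×2317 spans the width: 4634.00 × 1678.99.
The Univisium 2:1 canvas is height-limited in 1295×555, giving 1110.00 × 555.00; scale factor 0.2395.
Applying the same ×0.2395: 1678.99 → 402.17.

402 px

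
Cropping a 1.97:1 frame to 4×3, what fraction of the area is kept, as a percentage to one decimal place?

4×3 is narrower than 1.97:1, so the crop keeps the full height and trims the width.
Area ratio = (1.333)/(1.970) = 67.68% retained.

67.7%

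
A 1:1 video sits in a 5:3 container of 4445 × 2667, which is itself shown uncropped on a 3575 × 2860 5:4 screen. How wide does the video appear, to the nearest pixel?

Inside the 4445×2667 canvas the video is height-limited at 2667.00 × 2667.00.
5:3 in 3575×2860: fills the width, so the intermediate becomes 3575.00 × 2145.00 — a scale of ×0.8043.
So the video's width is 2667.00 × 0.8043 ≈ 2145.00.

2145 px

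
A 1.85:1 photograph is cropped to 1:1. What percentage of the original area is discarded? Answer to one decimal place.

The height stays; only width is cut (since 1:1 is narrower than 1.85:1).
Fraction kept = (1.000)/(1.850) ≈ 54.05%, so 45.95% is lost.

45.9%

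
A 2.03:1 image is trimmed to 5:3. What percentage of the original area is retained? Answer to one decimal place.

The height stays; only width is cut (since 5:3 is narrower than 2.03:1).
Fraction kept = (1.667)/(2.030) ≈ 82.10%.

82.1%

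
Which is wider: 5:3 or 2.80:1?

2.80:1

5:3 = 1.667 and 2.8; 2.8 > 1.667.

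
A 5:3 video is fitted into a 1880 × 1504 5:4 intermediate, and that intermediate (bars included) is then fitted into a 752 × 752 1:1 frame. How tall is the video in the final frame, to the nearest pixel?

5:3 in 1880×1504: fills the width, so the video is 1880.00 × 1128.00.
5:4 in 752×752: fills the width, so the intermediate becomes 752.00 × 601.60 — a scale of ×0.4000.
Applying the same ×0.4000: 1128.00 → 451.20.

451 px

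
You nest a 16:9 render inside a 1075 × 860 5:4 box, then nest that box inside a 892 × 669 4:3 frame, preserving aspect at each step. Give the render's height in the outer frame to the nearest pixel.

470 px

16:9 in 1075×860: fills the width, so the render is 1075.00 × 604.69.
Second fit — the 5:4 canvas into 892×669 spans the height: 836.25 × 669.00 (×0.7779 from 1075×860).
Applying the same ×0.7779: 604.69 → 470.39.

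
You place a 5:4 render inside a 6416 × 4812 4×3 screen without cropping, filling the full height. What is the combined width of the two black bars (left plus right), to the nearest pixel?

401 px

Content width = 4812 × 5/4 ≈ 6015.00 px.
6416 − 6015.00 = 401.00 px of bars.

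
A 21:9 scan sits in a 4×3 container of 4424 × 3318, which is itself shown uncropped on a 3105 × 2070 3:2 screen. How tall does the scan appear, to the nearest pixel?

21:9 in 4424×3318: fills the width, so the scan is 4424.00 × 1896.00.
The 4×3 canvas is height-limited in 3105×2070, giving 2760.00 × 2070.00; scale factor 0.6239.
Applying the same ×0.6239: 1896.00 → 1182.86.

1183 px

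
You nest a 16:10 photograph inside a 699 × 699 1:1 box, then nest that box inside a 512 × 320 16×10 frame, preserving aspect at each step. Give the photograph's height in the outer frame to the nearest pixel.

16:10 in 699×699: fills the width, so the photograph is 699.00 × 436.88.
The 1:1 canvas is height-limited in 512×320, giving 320.00 × 320.00; scale factor 0.4578.
So the photograph's height is 436.88 × 0.4578 ≈ 200.00.

200 px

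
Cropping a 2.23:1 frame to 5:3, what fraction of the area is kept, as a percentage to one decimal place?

74.7%

Going from 2.23:1 to 5:3 means cutting width while keeping height.
Fraction kept = (1.667)/(2.230) ≈ 74.74%.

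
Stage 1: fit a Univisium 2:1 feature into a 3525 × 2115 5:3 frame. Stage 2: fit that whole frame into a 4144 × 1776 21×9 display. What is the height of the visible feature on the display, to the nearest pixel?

1480 px

Univisium 2:1 in 3525×2115: fills the width, so the feature is 3525.00 × 1762.50.
The 5:3 canvas is height-limited in 4144×1776, giving 2960.00 × 1776.00; scale factor 0.8397.
The feature scales with it: height 1762.50 × 0.8397 ≈ 1480.00.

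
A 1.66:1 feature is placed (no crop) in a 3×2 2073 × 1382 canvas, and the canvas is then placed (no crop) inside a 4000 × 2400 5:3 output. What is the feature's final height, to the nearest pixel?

2169 px

Inside the 2073×1382 canvas the feature is width-limited at 2073.00 × 1248.80.
Second fit — the 3×2 canvas into 4000×2400 spans the height: 3600.00 × 2400.00 (×1.7366 from 2073×1382).
Applying the same ×1.7366: 1248.80 → 2168.67.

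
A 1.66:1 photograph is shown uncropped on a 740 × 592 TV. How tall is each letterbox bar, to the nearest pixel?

73 px

1.66:1 (1.660) > 5:4 (1.250), so the photograph fills the width.
The photograph is 740 / 1.660 ≈ 445.78 px tall.
Leftover height: 592 − 445.78 = 146.22 px → 73.11 each side.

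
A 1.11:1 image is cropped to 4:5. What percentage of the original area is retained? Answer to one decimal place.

The height stays; only width is cut (since 4:5 is narrower than 1.11:1).
Fraction kept = (0.800)/(1.110) ≈ 72.07%.

72.1%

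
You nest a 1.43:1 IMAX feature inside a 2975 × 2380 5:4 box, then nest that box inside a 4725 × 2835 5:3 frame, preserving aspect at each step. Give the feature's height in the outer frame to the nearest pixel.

2478 px

Inside the 2975×2380 canvas the feature is width-limited at 2975.00 × 2080.42.
Second fit — the 5:4 canvas into 4725×2835 spans the height: 3543.75 × 2835.00 (×1.1912 from 2975×2380).
So the feature's height is 2080.42 × 1.1912 ≈ 2478.15.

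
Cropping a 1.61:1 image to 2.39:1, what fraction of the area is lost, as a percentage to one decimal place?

2.39:1 is wider than 1.61:1, so the crop keeps the full width and trims the height.
Fraction kept = (1.610)/(2.390) ≈ 67.36%, so 32.64% is lost.

32.6%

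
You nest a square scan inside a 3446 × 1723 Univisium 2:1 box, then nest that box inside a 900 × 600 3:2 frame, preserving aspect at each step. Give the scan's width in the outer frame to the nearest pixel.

450 px

First fit — square into 3446×1723 spans the height: 1723.00 × 1723.00.
The Univisium 2:1 canvas is width-limited in 900×600, giving 900.00 × 450.00; scale factor 0.2612.
Applying the same ×0.2612: 1723.00 → 450.00.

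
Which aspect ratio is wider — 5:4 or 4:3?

4:3

5:4 = 1.25 and 4:3 = 1.333; 1.333 > 1.25.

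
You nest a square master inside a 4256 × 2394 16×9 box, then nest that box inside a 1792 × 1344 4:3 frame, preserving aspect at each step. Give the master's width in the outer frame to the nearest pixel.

Inside the 4256×2394 canvas the master is height-limited at 2394.00 × 2394.00.
The 16×9 canvas is width-limited in 1792×1344, giving 1792.00 × 1008.00; scale factor 0.4211.
So the master's width is 2394.00 × 0.4211 ≈ 1008.00.

1008 px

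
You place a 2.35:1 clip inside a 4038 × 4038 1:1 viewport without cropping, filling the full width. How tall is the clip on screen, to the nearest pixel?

That makes the image 1718.30 px tall (4038 / 2.350).

1718 px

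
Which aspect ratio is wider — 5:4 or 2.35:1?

5:4 = 1.25 and 2.35; 2.35 > 1.25.

2.35:1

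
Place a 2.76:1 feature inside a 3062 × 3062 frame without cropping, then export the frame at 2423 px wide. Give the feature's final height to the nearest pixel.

At 3062×3062 the feature is width-limited, so height = 3062 / 2.760 ≈ 1109.42 px.
Scaling 3062 → 2423 is ×0.7913, so the height becomes 1109.42 × 0.7913 ≈ 877.90 px.

878 px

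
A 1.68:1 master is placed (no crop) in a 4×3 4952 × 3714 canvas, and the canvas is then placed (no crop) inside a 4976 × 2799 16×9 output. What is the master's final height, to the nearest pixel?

2221 px

1.68:1 in 4952×3714: fills the width, so the master is 4952.00 × 2947.62.
The 4×3 canvas is height-limited in 4976×2799, giving 3732.00 × 2799.00; scale factor 0.7536.
So the master's height is 2947.62 × 0.7536 ≈ 2221.43.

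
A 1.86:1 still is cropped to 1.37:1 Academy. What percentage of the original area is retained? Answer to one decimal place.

The height stays; only width is cut (since 1.37:1 Academy is narrower than 1.86:1).
(1.370)/(1.860) ≈ 0.737 of the area survives.

73.7%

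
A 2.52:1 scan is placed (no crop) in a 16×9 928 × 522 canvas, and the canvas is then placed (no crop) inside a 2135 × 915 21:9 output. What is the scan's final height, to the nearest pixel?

646 px

2.52:1 in 928×522: fills the width, so the scan is 928.00 × 368.25.
Second fit — the 16×9 canvas into 2135×915 spans the height: 1626.67 × 915.00 (×1.7529 from 928×522).
So the scan's height is 368.25 × 1.7529 ≈ 645.50.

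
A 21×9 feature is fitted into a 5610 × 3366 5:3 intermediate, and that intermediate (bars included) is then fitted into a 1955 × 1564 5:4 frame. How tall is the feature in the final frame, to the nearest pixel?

21×9 in 5610×3366: fills the width, so the feature is 5610.00 × 2404.29.
The 5:3 canvas is width-limited in 1955×1564, giving 1955.00 × 1173.00; scale factor 0.3485.
The feature scales with it: height 2404.29 × 0.3485 ≈ 837.86.

838 px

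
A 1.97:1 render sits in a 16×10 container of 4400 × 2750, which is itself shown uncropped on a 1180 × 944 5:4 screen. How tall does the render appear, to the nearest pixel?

1.97:1 in 4400×2750: fills the width, so the render is 4400.00 × 2233.50.
Second fit — the 16×10 canvas into 1180×944 spans the width: 1180.00 × 737.50 (×0.2682 from 4400×2750).
The render scales with it: height 2233.50 × 0.2682 ≈ 598.98.

599 px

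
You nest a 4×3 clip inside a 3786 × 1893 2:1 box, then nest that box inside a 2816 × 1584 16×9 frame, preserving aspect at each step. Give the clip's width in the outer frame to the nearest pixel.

1877 px

First fit — 4×3 into 3786×1893 spans the height: 2524.00 × 1893.00.
The 2:1 canvas is width-limited in 2816×1584, giving 2816.00 × 1408.00; scale factor 0.7438.
Applying the same ×0.7438: 2524.00 → 1877.33.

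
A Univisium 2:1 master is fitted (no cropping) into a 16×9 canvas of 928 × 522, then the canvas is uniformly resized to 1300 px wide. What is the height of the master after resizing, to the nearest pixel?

650 px

At 928×522 the master is width-limited, so height = 928 × 1/2 ≈ 464.00 px.
Scaling 928 → 1300 is ×1.4009, so the height becomes 464.00 × 1.4009 ≈ 650.00 px.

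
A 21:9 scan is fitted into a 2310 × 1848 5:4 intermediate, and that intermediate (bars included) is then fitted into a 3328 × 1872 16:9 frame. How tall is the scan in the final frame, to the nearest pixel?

1003 px

21:9 in 2310×1848: fills the width, so the scan is 2310.00 × 990.00.
Second fit — the 5:4 canvas into 3328×1872 spans the height: 2340.00 × 1872.00 (×1.0130 from 2310×1848).
Applying the same ×1.0130: 990.00 → 1002.86.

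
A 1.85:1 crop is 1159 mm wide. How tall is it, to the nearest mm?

Height = 1159 / 1.850 = 626.49.

626 mm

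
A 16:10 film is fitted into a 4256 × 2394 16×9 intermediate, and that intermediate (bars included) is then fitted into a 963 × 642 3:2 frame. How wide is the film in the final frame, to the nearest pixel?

867 px

First fit — 16:10 into 4256×2394 spans the height: 3830.40 × 2394.00.
16×9 in 963×642: fills the width, so the intermediate becomes 963.00 × 541.69 — a scale of ×0.2263.
The film scales with it: width 3830.40 × 0.2263 ≈ 866.70.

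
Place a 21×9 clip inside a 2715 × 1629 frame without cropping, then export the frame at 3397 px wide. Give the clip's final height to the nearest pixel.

At 2715×1629 the clip is width-limited, so height = 2715 × 9/21 ≈ 1163.57 px.
Resizing to 3397 px wide multiplies everything by 1.2512: 1163.57 → 1455.86 px.

1456 px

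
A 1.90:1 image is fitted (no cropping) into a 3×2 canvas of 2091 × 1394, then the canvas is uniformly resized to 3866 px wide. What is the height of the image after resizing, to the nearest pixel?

2035 px

Fitted into 2091×1394, the image spans the width; its height is 2091 / 1.900 ≈ 1100.53 px.
Resizing to 3866 px wide multiplies everything by 1.8489: 1100.53 → 2034.74 px.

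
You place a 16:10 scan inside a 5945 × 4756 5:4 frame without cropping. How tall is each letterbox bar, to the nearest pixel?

16:10 (1.600) > 5:4 (1.250), so the scan fills the width.
Content height = 5945 × 10/16 ≈ 3715.62 px.
Leftover height: 4756 − 3715.62 = 1040.38 px → 520.19 each side.

520 px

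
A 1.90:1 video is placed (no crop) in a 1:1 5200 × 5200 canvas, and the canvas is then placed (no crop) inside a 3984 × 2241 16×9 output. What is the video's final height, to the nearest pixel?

1179 px

1.90:1 in 5200×5200: fills the width, so the video is 5200.00 × 2736.84.
Second fit — the 1:1 canvas into 3984×2241 spans the height: 2241.00 × 2241.00 (×0.4310 from 5200×5200).
So the video's height is 2736.84 × 0.4310 ≈ 1179.47.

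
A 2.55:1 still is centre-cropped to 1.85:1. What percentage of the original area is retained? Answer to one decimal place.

Going from 2.55:1 to 1.85:1 means cutting width while keeping height.
(1.850)/(2.550) ≈ 0.725 of the area survives.

72.5%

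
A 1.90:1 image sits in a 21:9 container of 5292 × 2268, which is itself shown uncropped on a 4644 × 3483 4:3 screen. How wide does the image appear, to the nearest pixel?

3782 px

Inside the 5292×2268 canvas the image is height-limited at 4309.20 × 2268.00.
Second fit — the 21:9 canvas into 4644×3483 spans the width: 4644.00 × 1990.29 (×0.8776 from 5292×2268).
Applying the same ×0.8776: 4309.20 → 3781.54.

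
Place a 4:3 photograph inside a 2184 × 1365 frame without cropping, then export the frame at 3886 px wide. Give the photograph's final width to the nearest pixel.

3238 px

Fitted into 2184×1365, the photograph spans the height; its width is 1365 × 4/3 ≈ 1820.00 px.
Scaling 2184 → 3886 is ×1.7793, so the width becomes 1820.00 × 1.7793 ≈ 3238.33 px.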